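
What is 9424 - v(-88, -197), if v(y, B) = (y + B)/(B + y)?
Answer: 9423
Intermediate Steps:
v(y, B) = 1 (v(y, B) = (B + y)/(B + y) = 1)
9424 - v(-88, -197) = 9424 - 1*1 = 9424 - 1 = 9423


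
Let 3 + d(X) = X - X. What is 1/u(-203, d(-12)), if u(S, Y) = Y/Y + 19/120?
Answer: 120/139 ≈ 0.86331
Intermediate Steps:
d(X) = -3 (d(X) = -3 + (X - X) = -3 + 0 = -3)
u(S, Y) = 139/120 (u(S, Y) = 1 + 19*(1/120) = 1 + 19/120 = 139/120)
1/u(-203, d(-12)) = 1/(139/120) = 120/139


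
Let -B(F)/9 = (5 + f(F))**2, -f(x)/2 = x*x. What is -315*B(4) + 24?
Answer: 2066739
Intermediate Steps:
f(x) = -2*x**2 (f(x) = -2*x*x = -2*x**2)
B(F) = -9*(5 - 2*F**2)**2
-315*B(4) + 24 = -315*(-9*(-5 + 2*4**2)**2) + 24 = -315*(-9*(-5 + 2*16)**2) + 24 = -315*(-9*(-5 + 32)**2) + 24 = -315*(-9*27**2) + 24 = -315*(-9*729) + 24 = -315*(-6561) + 24 = -63*(-32805) + 24 = 2066715 + 24 = 2066739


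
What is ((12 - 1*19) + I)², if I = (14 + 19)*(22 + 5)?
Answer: 781456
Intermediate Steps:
I = 891 (I = 33*27 = 891)
((12 - 1*19) + I)² = ((12 - 1*19) + 891)² = ((12 - 19) + 891)² = (-7 + 891)² = 884² = 781456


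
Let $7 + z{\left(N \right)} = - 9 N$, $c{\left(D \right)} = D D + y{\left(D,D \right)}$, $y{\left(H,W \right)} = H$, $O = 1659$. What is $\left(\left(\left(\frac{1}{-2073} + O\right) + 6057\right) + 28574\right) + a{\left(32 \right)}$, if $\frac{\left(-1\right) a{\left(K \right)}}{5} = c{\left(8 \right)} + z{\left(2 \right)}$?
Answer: $\frac{74742014}{2073} \approx 36055.0$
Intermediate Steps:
$c{\left(D \right)} = D + D^{2}$ ($c{\left(D \right)} = D D + D = D^{2} + D = D + D^{2}$)
$z{\left(N \right)} = -7 - 9 N$
$a{\left(K \right)} = -235$ ($a{\left(K \right)} = - 5 \left(8 \left(1 + 8\right) - 25\right) = - 5 \left(8 \cdot 9 - 25\right) = - 5 \left(72 - 25\right) = \left(-5\right) 47 = -235$)
$\left(\left(\left(\frac{1}{-2073} + O\right) + 6057\right) + 28574\right) + a{\left(32 \right)} = \left(\left(\left(\frac{1}{-2073} + 1659\right) + 6057\right) + 28574\right) - 235 = \left(\left(\left(- \frac{1}{2073} + 1659\right) + 6057\right) + 28574\right) - 235 = \left(\left(\frac{3439106}{2073} + 6057\right) + 28574\right) - 235 = \left(\frac{15995267}{2073} + 28574\right) - 235 = \frac{75229169}{2073} - 235 = \frac{74742014}{2073}$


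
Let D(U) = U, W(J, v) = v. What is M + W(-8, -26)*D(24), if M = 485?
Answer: -139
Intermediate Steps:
M + W(-8, -26)*D(24) = 485 - 26*24 = 485 - 624 = -139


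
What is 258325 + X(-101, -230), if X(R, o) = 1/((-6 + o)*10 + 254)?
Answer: 544032449/2106 ≈ 2.5833e+5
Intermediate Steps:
X(R, o) = 1/(194 + 10*o) (X(R, o) = 1/((-60 + 10*o) + 254) = 1/(194 + 10*o))
258325 + X(-101, -230) = 258325 + 1/(2*(97 + 5*(-230))) = 258325 + 1/(2*(97 - 1150)) = 258325 + (1/2)/(-1053) = 258325 + (1/2)*(-1/1053) = 258325 - 1/2106 = 544032449/2106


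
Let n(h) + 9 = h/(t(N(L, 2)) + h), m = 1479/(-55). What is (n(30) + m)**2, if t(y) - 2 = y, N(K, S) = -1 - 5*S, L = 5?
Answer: 176039824/148225 ≈ 1187.7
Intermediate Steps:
t(y) = 2 + y
m = -1479/55 (m = 1479*(-1/55) = -1479/55 ≈ -26.891)
n(h) = -9 + h/(-9 + h) (n(h) = -9 + h/((2 + (-1 - 5*2)) + h) = -9 + h/((2 + (-1 - 10)) + h) = -9 + h/((2 - 11) + h) = -9 + h/(-9 + h))
(n(30) + m)**2 = ((81 - 8*30)/(-9 + 30) - 1479/55)**2 = ((81 - 240)/21 - 1479/55)**2 = ((1/21)*(-159) - 1479/55)**2 = (-53/7 - 1479/55)**2 = (-13268/385)**2 = 176039824/148225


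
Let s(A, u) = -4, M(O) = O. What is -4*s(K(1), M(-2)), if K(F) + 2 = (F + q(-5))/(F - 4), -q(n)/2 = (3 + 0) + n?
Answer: 16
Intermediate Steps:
q(n) = -6 - 2*n (q(n) = -2*((3 + 0) + n) = -2*(3 + n) = -6 - 2*n)
K(F) = -2 + (4 + F)/(-4 + F) (K(F) = -2 + (F + (-6 - 2*(-5)))/(F - 4) = -2 + (F + (-6 + 10))/(-4 + F) = -2 + (F + 4)/(-4 + F) = -2 + (4 + F)/(-4 + F))
-4*s(K(1), M(-2)) = -4*(-4) = 16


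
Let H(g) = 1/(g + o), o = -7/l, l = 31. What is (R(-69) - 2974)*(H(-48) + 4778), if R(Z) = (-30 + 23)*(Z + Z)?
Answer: -14343302632/1495 ≈ -9.5942e+6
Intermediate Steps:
o = -7/31 ≈ -0.22581
R(Z) = -14*Z
H(g) = 1/(-7/31 + g) (H(g) = 1/(g - 7/31) = 1/(-7/31 + g))
(R(-69) - 2974)*(H(-48) + 4778) = (-14*(-69) - 2974)*(31/(-7 + 31*(-48)) + 4778) = (966 - 2974)*(31/(-7 - 1488) + 4778) = -2008*(31/(-1495) + 4778) = -2008*(31*(-1/1495) + 4778) = -2008*(-31/1495 + 4778) = -2008*7143079/1495 = -14343302632/1495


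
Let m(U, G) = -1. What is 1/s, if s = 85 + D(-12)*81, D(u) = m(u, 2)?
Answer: 1/4 ≈ 0.25000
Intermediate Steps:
D(u) = -1
s = 4 (s = 85 - 1*81 = 85 - 81 = 4)
1/s = 1/4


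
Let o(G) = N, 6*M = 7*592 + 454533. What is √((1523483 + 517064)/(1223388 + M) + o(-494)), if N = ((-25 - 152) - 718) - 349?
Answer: I*√75570166446056690/7799005 ≈ 35.248*I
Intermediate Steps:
M = 458677/6 (M = (7*592 + 454533)/6 = (4144 + 454533)/6 = (⅙)*458677 = 458677/6 ≈ 76446.)
N = -1244 (N = (-177 - 718) - 349 = -895 - 349 = -1244)
o(G) = -1244
√((1523483 + 517064)/(1223388 + M) + o(-494)) = √((1523483 + 517064)/(1223388 + 458677/6) - 1244) = √(2040547/(7799005/6) - 1244) = √(2040547*(6/7799005) - 1244) = √(12243282/7799005 - 1244) = √(-9689718938/7799005) = I*√75570166446056690/7799005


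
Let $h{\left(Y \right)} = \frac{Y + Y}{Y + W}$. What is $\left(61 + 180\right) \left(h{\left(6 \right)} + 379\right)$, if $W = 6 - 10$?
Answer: $92785$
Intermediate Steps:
$W = -4$
$h{\left(Y \right)} = \frac{2 Y}{-4 + Y}$ ($h{\left(Y \right)} = \frac{Y + Y}{Y - 4} = \frac{2 Y}{-4 + Y}$)
$\left(61 + 180\right) \left(h{\left(6 \right)} + 379\right) = \left(61 + 180\right) \left(2 \cdot 6 \frac{1}{-4 + 6} + 379\right) = 241 \left(2 \cdot 6 \cdot \frac{1}{2} + 379\right) = 241 \left(6 + 379\right) = 241 \cdot 385 = 92785$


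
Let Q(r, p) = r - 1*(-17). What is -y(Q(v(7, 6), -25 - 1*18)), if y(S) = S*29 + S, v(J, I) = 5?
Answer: -660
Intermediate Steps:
Q(r, p) = 17 + r (Q(r, p) = r + 17 = 17 + r)
y(S) = 30*S (y(S) = 29*S + S = 30*S)
-y(Q(v(7, 6), -25 - 1*18)) = -30*(17 + 5) = -30*22 = -1*660 = -660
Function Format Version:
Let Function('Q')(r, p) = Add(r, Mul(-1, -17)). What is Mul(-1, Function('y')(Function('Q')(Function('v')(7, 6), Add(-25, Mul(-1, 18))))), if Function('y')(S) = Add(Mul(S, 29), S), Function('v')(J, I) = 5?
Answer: -660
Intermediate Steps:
Function('Q')(r, p) = Add(17, r) (Function('Q')(r, p) = Add(r, 17) = Add(17, r))
Function('y')(S) = Mul(30, S) (Function('y')(S) = Add(Mul(29, S), S) = Mul(30, S))
Mul(-1, Function('y')(Function('Q')(Function('v')(7, 6), Add(-25, Mul(-1, 18))))) = Mul(-1, Mul(30, Add(17, 5))) = Mul(-1, Mul(30, 22)) = Mul(-1, 660) = -660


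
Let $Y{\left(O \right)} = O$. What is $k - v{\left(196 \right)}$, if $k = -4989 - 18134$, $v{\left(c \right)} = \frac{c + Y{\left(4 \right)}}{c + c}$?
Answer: $- \frac{1133052}{49} \approx -23124.0$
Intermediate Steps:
$v{\left(c \right)} = \frac{4 + c}{2 c}$ ($v{\left(c \right)} = \frac{c + 4}{c + c} = \frac{4 + c}{2 c}$)
$k = -23123$ ($k = -4989 - 18134 = -23123$)
$k - v{\left(196 \right)} = -23123 - \frac{4 + 196}{2 \cdot 196} = -23123 - \frac{1}{2} \cdot \frac{1}{196} \cdot 200 = -23123 - \frac{25}{49} = - \frac{1133052}{49}$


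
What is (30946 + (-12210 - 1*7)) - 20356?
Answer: -1627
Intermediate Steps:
(30946 + (-12210 - 1*7)) - 20356 = (30946 + (-12210 - 7)) - 20356 = (30946 - 12217) - 20356 = 18729 - 20356 = -1627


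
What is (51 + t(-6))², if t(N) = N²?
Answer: 7569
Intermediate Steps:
(51 + t(-6))² = (51 + (-6)²)² = (51 + 36)² = 87² = 7569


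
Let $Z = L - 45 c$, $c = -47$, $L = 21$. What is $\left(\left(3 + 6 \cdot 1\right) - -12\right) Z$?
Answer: $44856$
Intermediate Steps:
$Z = 2136$ ($Z = 21 - -2115 = 21 + 2115 = 2136$)
$\left(\left(3 + 6 \cdot 1\right) - -12\right) Z = \left(\left(3 + 6 \cdot 1\right) - -12\right) 2136 = \left(\left(3 + 6\right) + 12\right) 2136 = \left(9 + 12\right) 2136 = 21 \cdot 2136 = 44856$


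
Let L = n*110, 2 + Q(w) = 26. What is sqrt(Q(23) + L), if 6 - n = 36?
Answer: 6*I*sqrt(91) ≈ 57.236*I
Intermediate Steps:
n = -30 (n = 6 - 1*36 = 6 - 36 = -30)
Q(w) = 24 (Q(w) = -2 + 26 = 24)
L = -3300 (L = -30*110 = -3300)
sqrt(Q(23) + L) = sqrt(24 - 3300) = sqrt(-3276) = 6*I*sqrt(91)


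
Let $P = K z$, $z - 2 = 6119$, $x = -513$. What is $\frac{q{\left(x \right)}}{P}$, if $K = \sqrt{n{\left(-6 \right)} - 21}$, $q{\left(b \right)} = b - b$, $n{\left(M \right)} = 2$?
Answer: $0$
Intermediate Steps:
$z = 6121$ ($z = 2 + 6119 = 6121$)
$q{\left(b \right)} = 0$
$K = i \sqrt{19}$ ($K = \sqrt{2 - 21} = \sqrt{-19} = i \sqrt{19} \approx 4.3589 i$)
$P = 6121 i \sqrt{19}$ ($P = i \sqrt{19} \cdot 6121 = 6121 i \sqrt{19} \approx 26681.0 i$)
$\frac{q{\left(x \right)}}{P} = \frac{0}{6121 i \sqrt{19}} = 0 \left(- \frac{i \sqrt{19}}{116299}\right) = 0$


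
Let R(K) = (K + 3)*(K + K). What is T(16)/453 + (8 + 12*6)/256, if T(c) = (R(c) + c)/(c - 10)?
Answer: 3929/7248 ≈ 0.54208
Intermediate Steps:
R(K) = 2*K*(3 + K) (R(K) = (3 + K)*(2*K) = 2*K*(3 + K))
T(c) = (c + 2*c*(3 + c))/(-10 + c) (T(c) = (2*c*(3 + c) + c)/(c - 10) = (c + 2*c*(3 + c))/(-10 + c))
T(16)/453 + (8 + 12*6)/256 = (16*(7 + 2*16)/(-10 + 16))/453 + (8 + 12*6)/256 = (16*(7 + 32)/6)*(1/453) + (8 + 72)*(1/256) = (16*(1/6)*39)*(1/453) + 80*(1/256) = 104*(1/453) + 5/16 = 104/453 + 5/16 = 3929/7248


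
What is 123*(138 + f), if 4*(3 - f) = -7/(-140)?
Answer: 1387317/80 ≈ 17341.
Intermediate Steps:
f = 239/80 (f = 3 - (-7)/(4*(-140)) = 3 - (-7)*(-1)/(4*140) = 3 - ¼*1/20 = 3 - 1/80 = 239/80 ≈ 2.9875)
123*(138 + f) = 123*(138 + 239/80) = 123*(11279/80) = 1387317/80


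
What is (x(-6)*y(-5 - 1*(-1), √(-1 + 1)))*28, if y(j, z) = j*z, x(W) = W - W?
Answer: 0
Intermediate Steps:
x(W) = 0
(x(-6)*y(-5 - 1*(-1), √(-1 + 1)))*28 = (0*((-5 - 1*(-1))*√(-1 + 1)))*28 = (0*((-5 + 1)*√0))*28 = (0*(-4*0))*28 = (0*0)*28 = 0*28 = 0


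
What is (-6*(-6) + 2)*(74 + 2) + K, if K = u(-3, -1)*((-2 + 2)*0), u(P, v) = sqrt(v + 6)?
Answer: 2888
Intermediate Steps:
u(P, v) = sqrt(6 + v)
K = 0 (K = sqrt(6 - 1)*((-2 + 2)*0) = sqrt(5)*(0*0) = sqrt(5)*0 = 0)
(-6*(-6) + 2)*(74 + 2) + K = (-6*(-6) + 2)*(74 + 2) + 0 = (36 + 2)*76 + 0 = 38*76 + 0 = 2888 + 0 = 2888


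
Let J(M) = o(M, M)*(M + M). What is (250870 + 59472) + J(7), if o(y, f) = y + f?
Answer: 310538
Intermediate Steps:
o(y, f) = f + y
J(M) = 4*M² (J(M) = (M + M)*(M + M) = (2*M)*(2*M) = 4*M²)
(250870 + 59472) + J(7) = (250870 + 59472) + 4*7² = 310342 + 4*49 = 310342 + 196 = 310538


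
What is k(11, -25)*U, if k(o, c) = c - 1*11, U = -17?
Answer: 612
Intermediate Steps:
k(o, c) = -11 + c (k(o, c) = c - 11 = -11 + c)
k(11, -25)*U = (-11 - 25)*(-17) = -36*(-17) = 612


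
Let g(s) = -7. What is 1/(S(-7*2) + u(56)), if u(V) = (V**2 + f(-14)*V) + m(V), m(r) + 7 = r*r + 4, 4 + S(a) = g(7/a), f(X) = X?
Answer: 1/5474 ≈ 0.00018268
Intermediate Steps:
S(a) = -11 (S(a) = -4 - 7 = -11)
m(r) = -3 + r**2 (m(r) = -7 + (r*r + 4) = -7 + (r**2 + 4) = -7 + (4 + r**2) = -3 + r**2)
u(V) = -3 - 14*V + 2*V**2 (u(V) = (V**2 - 14*V) + (-3 + V**2) = -3 - 14*V + 2*V**2)
1/(S(-7*2) + u(56)) = 1/(-11 + (-3 - 14*56 + 2*56**2)) = 1/(-11 + (-3 - 784 + 2*3136)) = 1/(-11 + (-3 - 784 + 6272)) = 1/(-11 + 5485) = 1/5474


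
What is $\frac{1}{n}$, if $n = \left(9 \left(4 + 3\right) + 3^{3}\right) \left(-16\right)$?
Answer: $- \frac{1}{1440} \approx -0.00069444$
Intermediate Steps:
$n = -1440$ ($n = \left(9 \cdot 7 + 27\right) \left(-16\right) = \left(63 + 27\right) \left(-16\right) = 90 \left(-16\right) = -1440$)
$\frac{1}{n} = \frac{1}{-1440} = - \frac{1}{1440}$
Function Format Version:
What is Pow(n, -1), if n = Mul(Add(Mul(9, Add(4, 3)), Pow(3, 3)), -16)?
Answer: Rational(-1, 1440) ≈ -0.00069444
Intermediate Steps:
n = -1440 (n = Mul(Add(Mul(9, 7), 27), -16) = Mul(Add(63, 27), -16) = Mul(90, -16) = -1440)
Pow(n, -1) = Pow(-1440, -1) = Rational(-1, 1440)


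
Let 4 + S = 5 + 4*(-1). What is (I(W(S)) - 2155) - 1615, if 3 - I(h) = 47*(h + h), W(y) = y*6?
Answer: -2075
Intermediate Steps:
S = -3 (S = -4 + (5 + 4*(-1)) = -4 + (5 - 4) = -4 + 1 = -3)
W(y) = 6*y
I(h) = 3 - 94*h (I(h) = 3 - 47*(h + h) = 3 - 47*2*h = 3 - 94*h)
(I(W(S)) - 2155) - 1615 = ((3 - 564*(-3)) - 2155) - 1615 = ((3 - 94*(-18)) - 2155) - 1615 = ((3 + 1692) - 2155) - 1615 = (1695 - 2155) - 1615 = -460 - 1615 = -2075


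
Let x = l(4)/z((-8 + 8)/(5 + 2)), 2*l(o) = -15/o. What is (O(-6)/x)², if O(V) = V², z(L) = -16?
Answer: 2359296/25 ≈ 94372.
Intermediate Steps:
l(o) = -15/(2*o) (l(o) = (-15/o)/2 = -15/(2*o))
x = 15/128 (x = -15/2/4/(-16) = -15/2*¼*(-1/16) = -15/8*(-1/16) = 15/128 ≈ 0.11719)
(O(-6)/x)² = ((-6)²/(15/128))² = (36*(128/15))² = (1536/5)² = 2359296/25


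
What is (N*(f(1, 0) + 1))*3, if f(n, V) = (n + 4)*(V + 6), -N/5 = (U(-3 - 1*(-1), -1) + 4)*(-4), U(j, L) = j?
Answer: 3720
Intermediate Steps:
N = 40 (N = -5*((-3 - 1*(-1)) + 4)*(-4) = -5*((-3 + 1) + 4)*(-4) = -5*(-2 + 4)*(-4) = -10*(-4) = -5*(-8) = 40)
f(n, V) = (4 + n)*(6 + V)
(N*(f(1, 0) + 1))*3 = (40*((24 + 4*0 + 6*1 + 0*1) + 1))*3 = (40*((24 + 0 + 6 + 0) + 1))*3 = (40*(30 + 1))*3 = (40*31)*3 = 1240*3 = 3720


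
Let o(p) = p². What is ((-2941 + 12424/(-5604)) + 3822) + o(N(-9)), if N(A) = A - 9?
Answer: 1685099/1401 ≈ 1202.8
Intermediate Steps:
N(A) = -9 + A
((-2941 + 12424/(-5604)) + 3822) + o(N(-9)) = ((-2941 + 12424/(-5604)) + 3822) + (-9 - 9)² = ((-2941 + 12424*(-1/5604)) + 3822) + (-18)² = ((-2941 - 3106/1401) + 3822) + 324 = (-4123447/1401 + 3822) + 324 = 1231175/1401 + 324 = 1685099/1401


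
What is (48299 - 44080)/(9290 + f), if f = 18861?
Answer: 4219/28151 ≈ 0.14987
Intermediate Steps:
(48299 - 44080)/(9290 + f) = (48299 - 44080)/(9290 + 18861) = 4219/28151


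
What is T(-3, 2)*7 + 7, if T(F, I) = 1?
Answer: 14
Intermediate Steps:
T(-3, 2)*7 + 7 = 1*7 + 7 = 7 + 7 = 14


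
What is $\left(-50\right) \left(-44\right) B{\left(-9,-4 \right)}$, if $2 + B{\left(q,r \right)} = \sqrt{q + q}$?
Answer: $-4400 + 6600 i \sqrt{2} \approx -4400.0 + 9333.8 i$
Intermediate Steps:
$B{\left(q,r \right)} = -2 + \sqrt{2} \sqrt{q}$ ($B{\left(q,r \right)} = -2 + \sqrt{q + q} = -2 + \sqrt{2 q} = -2 + \sqrt{2} \sqrt{q}$)
$\left(-50\right) \left(-44\right) B{\left(-9,-4 \right)} = \left(-50\right) \left(-44\right) \left(-2 + \sqrt{2} \sqrt{-9}\right) = 2200 \left(-2 + \sqrt{2} \cdot 3 i\right) = 2200 \left(-2 + 3 i \sqrt{2}\right) = -4400 + 6600 i \sqrt{2}$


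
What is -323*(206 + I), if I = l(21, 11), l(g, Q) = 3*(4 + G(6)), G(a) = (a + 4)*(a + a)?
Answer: -186694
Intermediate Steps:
G(a) = 2*a*(4 + a) (G(a) = (4 + a)*(2*a) = 2*a*(4 + a))
l(g, Q) = 372 (l(g, Q) = 3*(4 + 2*6*(4 + 6)) = 3*(4 + 2*6*10) = 3*(4 + 120) = 3*124 = 372)
I = 372
-323*(206 + I) = -323*(206 + 372) = -323*578 = -186694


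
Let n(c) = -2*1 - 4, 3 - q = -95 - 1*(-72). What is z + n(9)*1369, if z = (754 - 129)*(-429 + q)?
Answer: -260089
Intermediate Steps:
q = 26 (q = 3 - (-95 - 1*(-72)) = 3 - (-95 + 72) = 3 - 1*(-23) = 3 + 23 = 26)
n(c) = -6 (n(c) = -2 - 4 = -6)
z = -251875 (z = (754 - 129)*(-429 + 26) = 625*(-403) = -251875)
z + n(9)*1369 = -251875 - 6*1369 = -251875 - 8214 = -260089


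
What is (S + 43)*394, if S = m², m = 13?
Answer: 83528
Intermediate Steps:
S = 169 (S = 13² = 169)
(S + 43)*394 = (169 + 43)*394 = 212*394 = 83528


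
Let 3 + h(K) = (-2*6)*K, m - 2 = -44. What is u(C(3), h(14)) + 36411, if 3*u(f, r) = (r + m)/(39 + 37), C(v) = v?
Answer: 2767165/76 ≈ 36410.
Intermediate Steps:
m = -42 (m = 2 - 44 = -42)
h(K) = -3 - 12*K (h(K) = -3 + (-2*6)*K = -3 - 12*K)
u(f, r) = -7/38 + r/228 (u(f, r) = ((r - 42)/(39 + 37))/3 = ((-42 + r)/76)/3 = ((-42 + r)*(1/76))/3 = (-21/38 + r/76)/3 = -7/38 + r/228)
u(C(3), h(14)) + 36411 = (-7/38 + (-3 - 12*14)/228) + 36411 = (-7/38 + (-3 - 168)/228) + 36411 = (-7/38 + (1/228)*(-171)) + 36411 = (-7/38 - ¾) + 36411 = -71/76 + 36411 = 2767165/76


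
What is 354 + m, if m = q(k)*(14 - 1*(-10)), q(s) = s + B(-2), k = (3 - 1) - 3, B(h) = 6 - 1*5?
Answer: 354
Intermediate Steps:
B(h) = 1 (B(h) = 6 - 5 = 1)
k = -1 (k = 2 - 3 = -1)
q(s) = 1 + s (q(s) = s + 1 = 1 + s)
m = 0 (m = (1 - 1)*(14 - 1*(-10)) = 0*(14 + 10) = 0*24 = 0)
354 + m = 354 + 0 = 354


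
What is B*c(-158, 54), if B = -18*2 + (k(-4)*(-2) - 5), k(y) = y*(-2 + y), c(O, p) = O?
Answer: 14062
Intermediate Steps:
B = -89 (B = -18*2 + (-4*(-2 - 4)*(-2) - 5) = -36 + (-4*(-6)*(-2) - 5) = -36 + (24*(-2) - 5) = -36 + (-48 - 5) = -36 - 53 = -89)
B*c(-158, 54) = -89*(-158) = 14062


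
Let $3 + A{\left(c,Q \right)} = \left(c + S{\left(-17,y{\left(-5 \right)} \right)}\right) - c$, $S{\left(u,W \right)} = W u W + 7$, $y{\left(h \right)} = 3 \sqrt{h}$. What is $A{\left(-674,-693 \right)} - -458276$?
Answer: $459045$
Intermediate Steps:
$S{\left(u,W \right)} = 7 + u W^{2}$ ($S{\left(u,W \right)} = u W^{2} + 7 = 7 + u W^{2}$)
$A{\left(c,Q \right)} = 769$ ($A{\left(c,Q \right)} = -3 - -772 = -3 + \left(\left(c + \left(7 - -765\right)\right) - c\right) = -3 + \left(\left(c + \left(7 + 765\right)\right) - c\right) = -3 + \left(\left(c + 772\right) - c\right) = -3 + \left(\left(772 + c\right) - c\right) = -3 + 772 = 769$)
$A{\left(-674,-693 \right)} - -458276 = 769 - -458276 = 769 + 458276 = 459045$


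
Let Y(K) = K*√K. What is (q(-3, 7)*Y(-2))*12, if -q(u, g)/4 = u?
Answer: -288*I*√2 ≈ -407.29*I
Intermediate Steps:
q(u, g) = -4*u
Y(K) = K^(3/2)
(q(-3, 7)*Y(-2))*12 = ((-4*(-3))*(-2)^(3/2))*12 = (12*(-2*I*√2))*12 = -24*I*√2*12 = -288*I*√2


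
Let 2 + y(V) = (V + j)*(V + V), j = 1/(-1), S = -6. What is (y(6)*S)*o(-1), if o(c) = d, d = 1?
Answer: -348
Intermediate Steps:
o(c) = 1
j = -1 (j = 1*(-1) = -1)
y(V) = -2 + 2*V*(-1 + V) (y(V) = -2 + (V - 1)*(V + V) = -2 + (-1 + V)*(2*V) = -2 + 2*V*(-1 + V))
(y(6)*S)*o(-1) = ((-2 - 2*6 + 2*6²)*(-6))*1 = ((-2 - 12 + 2*36)*(-6))*1 = ((-2 - 12 + 72)*(-6))*1 = (58*(-6))*1 = -348*1 = -348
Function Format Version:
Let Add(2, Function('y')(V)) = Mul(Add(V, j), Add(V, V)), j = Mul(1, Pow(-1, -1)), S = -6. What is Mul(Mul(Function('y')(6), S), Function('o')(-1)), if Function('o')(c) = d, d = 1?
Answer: -348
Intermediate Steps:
Function('o')(c) = 1
j = -1 (j = Mul(1, -1) = -1)
Function('y')(V) = Add(-2, Mul(2, V, Add(-1, V))) (Function('y')(V) = Add(-2, Mul(Add(V, -1), Add(V, V))) = Add(-2, Mul(Add(-1, V), Mul(2, V))) = Add(-2, Mul(2, V, Add(-1, V))))
Mul(Mul(Function('y')(6), S), Function('o')(-1)) = Mul(Mul(Add(-2, Mul(-2, 6), Mul(2, Pow(6, 2))), -6), 1) = Mul(Mul(Add(-2, -12, Mul(2, 36)), -6), 1) = Mul(Mul(Add(-2, -12, 72), -6), 1) = Mul(Mul(58, -6), 1) = Mul(-348, 1) = -348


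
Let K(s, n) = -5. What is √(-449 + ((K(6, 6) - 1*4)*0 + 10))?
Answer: I*√439 ≈ 20.952*I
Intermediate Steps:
√(-449 + ((K(6, 6) - 1*4)*0 + 10)) = √(-449 + ((-5 - 1*4)*0 + 10)) = √(-449 + ((-5 - 4)*0 + 10)) = √(-449 + (-9*0 + 10)) = √(-449 + (0 + 10)) = √(-449 + 10) = √(-439) = I*√439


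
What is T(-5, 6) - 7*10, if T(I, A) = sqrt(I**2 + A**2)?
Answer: -70 + sqrt(61) ≈ -62.190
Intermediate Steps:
T(I, A) = sqrt(A**2 + I**2)
T(-5, 6) - 7*10 = sqrt(6**2 + (-5)**2) - 7*10 = sqrt(36 + 25) - 70 = sqrt(61) - 70 = -70 + sqrt(61)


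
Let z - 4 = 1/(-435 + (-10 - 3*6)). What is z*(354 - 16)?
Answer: 625638/463 ≈ 1351.3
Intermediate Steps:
z = 1851/463 (z = 4 + 1/(-435 + (-10 - 3*6)) = 4 + 1/(-435 + (-10 - 18)) = 4 + 1/(-435 - 28) = 4 + 1/(-463) = 4 - 1/463 = 1851/463 ≈ 3.9978)
z*(354 - 16) = 1851*(354 - 16)/463 = (1851/463)*338 = 625638/463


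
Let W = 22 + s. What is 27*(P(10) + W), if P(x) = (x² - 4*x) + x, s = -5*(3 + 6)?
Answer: 1269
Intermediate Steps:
s = -45 (s = -5*9 = -45)
W = -23 (W = 22 - 45 = -23)
P(x) = x² - 3*x
27*(P(10) + W) = 27*(10*(-3 + 10) - 23) = 27*(10*7 - 23) = 27*(70 - 23) = 27*47 = 1269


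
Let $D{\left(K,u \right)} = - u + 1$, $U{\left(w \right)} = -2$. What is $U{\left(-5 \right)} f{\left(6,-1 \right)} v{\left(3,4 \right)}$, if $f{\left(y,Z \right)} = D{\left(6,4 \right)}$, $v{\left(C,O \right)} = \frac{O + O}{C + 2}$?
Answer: $\frac{48}{5} \approx 9.6$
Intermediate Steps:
$v{\left(C,O \right)} = \frac{2 O}{2 + C}$
$D{\left(K,u \right)} = 1 - u$
$f{\left(y,Z \right)} = -3$ ($f{\left(y,Z \right)} = 1 - 4 = -3$)
$U{\left(-5 \right)} f{\left(6,-1 \right)} v{\left(3,4 \right)} = \left(-2\right) \left(-3\right) 2 \cdot 4 \frac{1}{2 + 3} = 6 \cdot 2 \cdot 4 \cdot \frac{1}{5} = 6 \cdot \frac{8}{5} = \frac{48}{5}$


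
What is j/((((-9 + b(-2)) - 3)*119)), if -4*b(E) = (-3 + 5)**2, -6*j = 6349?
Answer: 907/1326 ≈ 0.68401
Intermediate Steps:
j = -6349/6 (j = -1/6*6349 = -6349/6 ≈ -1058.2)
b(E) = -1 (b(E) = -(-3 + 5)**2/4 = -1/4*2**2 = -1/4*4 = -1)
j/((((-9 + b(-2)) - 3)*119)) = -6349*1/(119*((-9 - 1) - 3))/6 = -6349*1/(119*(-10 - 3))/6 = -6349/(6*((-13*119))) = -6349/6/(-1547) = -6349/6*(-1/1547) = 907/1326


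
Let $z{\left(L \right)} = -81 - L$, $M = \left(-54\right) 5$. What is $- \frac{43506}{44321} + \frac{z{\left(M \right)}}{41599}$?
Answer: $- \frac{1801429425}{1843709279} \approx -0.97707$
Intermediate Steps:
$M = -270$
$- \frac{43506}{44321} + \frac{z{\left(M \right)}}{41599} = - \frac{43506}{44321} + \frac{-81 - -270}{41599} = \left(-43506\right) \frac{1}{44321} + \left(-81 + 270\right) \frac{1}{41599} = - \frac{43506}{44321} + 189 \cdot \frac{1}{41599} = - \frac{43506}{44321} + \frac{189}{41599} = - \frac{1801429425}{1843709279}$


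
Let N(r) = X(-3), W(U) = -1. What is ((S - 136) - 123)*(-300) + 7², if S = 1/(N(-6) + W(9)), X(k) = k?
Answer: 77824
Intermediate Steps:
N(r) = -3
S = -¼ (S = 1/(-3 - 1) = 1/(-4) = -¼ ≈ -0.25000)
((S - 136) - 123)*(-300) + 7² = ((-¼ - 136) - 123)*(-300) + 7² = (-545/4 - 123)*(-300) + 49 = -1037/4*(-300) + 49 = 77775 + 49 = 77824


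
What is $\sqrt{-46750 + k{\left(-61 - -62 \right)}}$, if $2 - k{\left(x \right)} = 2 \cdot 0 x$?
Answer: $2 i \sqrt{11687} \approx 216.21 i$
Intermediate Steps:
$k{\left(x \right)} = 2$ ($k{\left(x \right)} = 2 - 2 \cdot 0 x = 2 - 0 x = 2 - 0 = 2 + 0 = 2$)
$\sqrt{-46750 + k{\left(-61 - -62 \right)}} = \sqrt{-46750 + 2} = \sqrt{-46748} = 2 i \sqrt{11687}$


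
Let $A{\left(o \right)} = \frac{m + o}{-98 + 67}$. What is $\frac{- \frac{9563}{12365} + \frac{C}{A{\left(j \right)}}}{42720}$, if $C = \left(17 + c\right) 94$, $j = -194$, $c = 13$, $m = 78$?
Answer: $\frac{67489937}{3829687800} \approx 0.017623$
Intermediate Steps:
$A{\left(o \right)} = - \frac{78}{31} - \frac{o}{31}$ ($A{\left(o \right)} = \frac{78 + o}{-98 + 67} = \frac{78 + o}{-31} = \left(78 + o\right) \left(- \frac{1}{31}\right) = - \frac{78}{31} - \frac{o}{31}$)
$C = 2820$ ($C = \left(17 + 13\right) 94 = 30 \cdot 94 = 2820$)
$\frac{- \frac{9563}{12365} + \frac{C}{A{\left(j \right)}}}{42720} = \frac{- \frac{9563}{12365} + \frac{2820}{- \frac{78}{31} - - \frac{194}{31}}}{42720} = \left(\left(-9563\right) \frac{1}{12365} + \frac{2820}{- \frac{78}{31} + \frac{194}{31}}\right) \frac{1}{42720} = \left(- \frac{9563}{12365} + \frac{2820}{\frac{116}{31}}\right) \frac{1}{42720} = \left(- \frac{9563}{12365} + 2820 \cdot \frac{31}{116}\right) \frac{1}{42720} = \left(- \frac{9563}{12365} + \frac{21855}{29}\right) \frac{1}{42720} = \frac{269959748}{358585} \cdot \frac{1}{42720} = \frac{67489937}{3829687800}$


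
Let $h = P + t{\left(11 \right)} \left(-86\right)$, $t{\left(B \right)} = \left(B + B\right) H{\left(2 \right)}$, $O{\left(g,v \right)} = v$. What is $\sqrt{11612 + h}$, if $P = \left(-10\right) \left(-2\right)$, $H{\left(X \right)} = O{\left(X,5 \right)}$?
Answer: $2 \sqrt{543} \approx 46.605$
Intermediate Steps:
$H{\left(X \right)} = 5$
$t{\left(B \right)} = 10 B$ ($t{\left(B \right)} = \left(B + B\right) 5 = 2 B 5 = 10 B$)
$P = 20$
$h = -9440$ ($h = 20 + 10 \cdot 11 \left(-86\right) = 20 + 110 \left(-86\right) = 20 - 9460 = -9440$)
$\sqrt{11612 + h} = \sqrt{11612 - 9440} = \sqrt{2172} = 2 \sqrt{543}$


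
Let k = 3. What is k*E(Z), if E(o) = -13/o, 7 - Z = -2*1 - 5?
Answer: -39/14 ≈ -2.7857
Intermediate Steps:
Z = 14 (Z = 7 - (-2*1 - 5) = 7 - (-2 - 5) = 7 - 1*(-7) = 7 + 7 = 14)
k*E(Z) = 3*(-13/14) = -39/14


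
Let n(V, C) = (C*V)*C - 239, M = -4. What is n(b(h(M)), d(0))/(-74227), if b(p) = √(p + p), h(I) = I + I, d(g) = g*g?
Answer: 239/74227 ≈ 0.0032199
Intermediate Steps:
d(g) = g²
h(I) = 2*I
b(p) = √2*√p (b(p) = √(2*p) = √2*√p)
n(V, C) = -239 + V*C² (n(V, C) = V*C² - 239 = -239 + V*C²)
n(b(h(M)), d(0))/(-74227) = (-239 + (√2*√(2*(-4)))*(0²)²)/(-74227) = (-239 + (√2*√(-8))*0²)*(-1/74227) = (-239 + (√2*(2*I*√2))*0)*(-1/74227) = (-239 + (4*I)*0)*(-1/74227) = (-239 + 0)*(-1/74227) = -239*(-1/74227) = 239/74227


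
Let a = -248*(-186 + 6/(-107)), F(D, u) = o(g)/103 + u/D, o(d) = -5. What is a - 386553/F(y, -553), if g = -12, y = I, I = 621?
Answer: 2942131600449/6426848 ≈ 4.5779e+5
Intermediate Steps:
y = 621
F(D, u) = -5/103 + u/D
a = 4937184/107 (a = -248*(-186 + 6*(-1/107)) = -248*(-186 - 6/107) = -248*(-19908/107) = 4937184/107 ≈ 46142.)
a - 386553/F(y, -553) = 4937184/107 - 386553/(-5/103 - 553/621) = 4937184/107 - 386553/(-60064/63963) = 4937184/107 - 386553*(-63963)/60064 = 4937184/107 - 1*(-24725089539/60064) = 4937184/107 + 24725089539/60064 = 2942131600449/6426848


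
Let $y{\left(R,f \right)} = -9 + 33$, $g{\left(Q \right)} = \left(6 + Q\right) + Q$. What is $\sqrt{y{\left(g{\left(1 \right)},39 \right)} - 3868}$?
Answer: $62 i \approx 62.0 i$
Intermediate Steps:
$g{\left(Q \right)} = 6 + 2 Q$
$y{\left(R,f \right)} = 24$
$\sqrt{y{\left(g{\left(1 \right)},39 \right)} - 3868} = \sqrt{24 - 3868} = \sqrt{-3844} = 62 i$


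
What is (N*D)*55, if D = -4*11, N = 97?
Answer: -234740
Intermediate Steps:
D = -44
(N*D)*55 = (97*(-44))*55 = -4268*55 = -234740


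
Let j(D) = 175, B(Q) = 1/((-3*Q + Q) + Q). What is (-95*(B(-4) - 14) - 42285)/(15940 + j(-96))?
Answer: -32783/12892 ≈ -2.5429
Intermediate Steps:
B(Q) = -1/Q (B(Q) = 1/(-2*Q + Q) = 1/(-Q) = -1/Q)
(-95*(B(-4) - 14) - 42285)/(15940 + j(-96)) = (-95*(-1/(-4) - 14) - 42285)/(15940 + 175) = (-95*(-1*(-1/4) - 14) - 42285)/16115 = (-95*(1/4 - 14) - 42285)*(1/16115) = (-95*(-55/4) - 42285)*(1/16115) = (5225/4 - 42285)*(1/16115) = -163915/4*1/16115 = -32783/12892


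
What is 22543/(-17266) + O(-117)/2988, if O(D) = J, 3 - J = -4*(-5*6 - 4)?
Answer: -34827431/25795404 ≈ -1.3501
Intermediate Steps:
J = -133 (J = 3 - (-4)*(-5*6 - 4) = 3 - (-4)*(-30 - 4) = 3 - (-4)*(-34) = 3 - 1*136 = 3 - 136 = -133)
O(D) = -133
22543/(-17266) + O(-117)/2988 = 22543/(-17266) - 133/2988 = 22543*(-1/17266) - 133*1/2988 = -22543/17266 - 133/2988 = -34827431/25795404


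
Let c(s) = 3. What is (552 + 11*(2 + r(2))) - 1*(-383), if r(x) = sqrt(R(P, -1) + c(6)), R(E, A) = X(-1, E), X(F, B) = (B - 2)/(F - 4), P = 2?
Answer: 957 + 11*sqrt(3) ≈ 976.05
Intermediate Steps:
X(F, B) = (-2 + B)/(-4 + F)
R(E, A) = 2/5 - E/5 (R(E, A) = (-2 + E)/(-4 - 1) = (-2 + E)/(-5) = -(-2 + E)/5 = 2/5 - E/5)
r(x) = sqrt(3) (r(x) = sqrt((2/5 - 1/5*2) + 3) = sqrt((2/5 - 2/5) + 3) = sqrt(0 + 3) = sqrt(3))
(552 + 11*(2 + r(2))) - 1*(-383) = (552 + 11*(2 + sqrt(3))) - 1*(-383) = (552 + (22 + 11*sqrt(3))) + 383 = (574 + 11*sqrt(3)) + 383 = 957 + 11*sqrt(3)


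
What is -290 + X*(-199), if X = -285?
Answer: 56425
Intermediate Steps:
-290 + X*(-199) = -290 - 285*(-199) = -290 + 56715 = 56425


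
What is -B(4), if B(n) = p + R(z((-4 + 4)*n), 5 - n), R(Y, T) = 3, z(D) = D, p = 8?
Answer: -11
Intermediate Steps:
B(n) = 11 (B(n) = 8 + 3 = 11)
-B(4) = -1*11 = -11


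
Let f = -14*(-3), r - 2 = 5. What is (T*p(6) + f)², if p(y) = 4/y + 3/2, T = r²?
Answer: 790321/36 ≈ 21953.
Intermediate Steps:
r = 7 (r = 2 + 5 = 7)
T = 49 (T = 7² = 49)
p(y) = 3/2 + 4/y (p(y) = 4/y + 3*(½) = 4/y + 3/2 = 3/2 + 4/y)
f = 42
(T*p(6) + f)² = (49*(3/2 + 4/6) + 42)² = (49*(3/2 + 4*(⅙)) + 42)² = (49*(3/2 + ⅔) + 42)² = (49*(13/6) + 42)² = (637/6 + 42)² = (889/6)² = 790321/36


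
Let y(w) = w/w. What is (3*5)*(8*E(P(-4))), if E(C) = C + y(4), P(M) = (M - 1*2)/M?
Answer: 300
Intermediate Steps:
y(w) = 1
P(M) = (-2 + M)/M (P(M) = (M - 2)/M = (-2 + M)/M)
E(C) = 1 + C (E(C) = C + 1 = 1 + C)
(3*5)*(8*E(P(-4))) = (3*5)*(8*(1 + (-2 - 4)/(-4))) = 15*(8*(1 - 1/4*(-6))) = 15*(8*(1 + 3/2)) = 15*(8*(5/2)) = 15*20 = 300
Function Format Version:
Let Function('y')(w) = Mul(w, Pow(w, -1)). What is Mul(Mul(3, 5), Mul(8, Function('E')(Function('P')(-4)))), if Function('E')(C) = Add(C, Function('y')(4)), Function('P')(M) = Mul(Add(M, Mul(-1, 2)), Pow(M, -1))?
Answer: 300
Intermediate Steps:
Function('y')(w) = 1
Function('P')(M) = Mul(Pow(M, -1), Add(-2, M)) (Function('P')(M) = Mul(Add(M, -2), Pow(M, -1)) = Mul(Add(-2, M), Pow(M, -1)) = Mul(Pow(M, -1), Add(-2, M)))
Function('E')(C) = Add(1, C) (Function('E')(C) = Add(C, 1) = Add(1, C))
Mul(Mul(3, 5), Mul(8, Function('E')(Function('P')(-4)))) = Mul(Mul(3, 5), Mul(8, Add(1, Mul(Pow(-4, -1), Add(-2, -4))))) = Mul(15, Mul(8, Add(1, Mul(Rational(-1, 4), -6)))) = Mul(15, Mul(8, Add(1, Rational(3, 2)))) = Mul(15, Mul(8, Rational(5, 2))) = Mul(15, 20) = 300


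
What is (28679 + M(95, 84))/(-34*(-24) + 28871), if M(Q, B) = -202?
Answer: 28477/29687 ≈ 0.95924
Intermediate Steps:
(28679 + M(95, 84))/(-34*(-24) + 28871) = (28679 - 202)/(-34*(-24) + 28871) = 28477/(816 + 28871) = 28477/29687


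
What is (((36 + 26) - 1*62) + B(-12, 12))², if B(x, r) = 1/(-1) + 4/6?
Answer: ⅑ ≈ 0.11111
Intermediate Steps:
B(x, r) = -⅓ (B(x, r) = 1*(-1) + 4*(⅙) = -1 + ⅔ = -⅓)
(((36 + 26) - 1*62) + B(-12, 12))² = (((36 + 26) - 1*62) - ⅓)² = ((62 - 62) - ⅓)² = (0 - ⅓)² = (-⅓)² = ⅑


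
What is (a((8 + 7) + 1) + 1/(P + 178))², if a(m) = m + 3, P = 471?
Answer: 152078224/421201 ≈ 361.06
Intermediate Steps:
a(m) = 3 + m
(a((8 + 7) + 1) + 1/(P + 178))² = ((3 + ((8 + 7) + 1)) + 1/(471 + 178))² = ((3 + (15 + 1)) + 1/649)² = ((3 + 16) + 1/649)² = (19 + 1/649)² = (12332/649)² = 152078224/421201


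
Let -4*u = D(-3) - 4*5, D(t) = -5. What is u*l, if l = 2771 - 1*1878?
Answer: 22325/4 ≈ 5581.3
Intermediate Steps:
l = 893 (l = 2771 - 1878 = 893)
u = 25/4 (u = -(-5 - 4*5)/4 = -(-5 - 20)/4 = -1/4*(-25) = 25/4 ≈ 6.2500)
u*l = (25/4)*893 = 22325/4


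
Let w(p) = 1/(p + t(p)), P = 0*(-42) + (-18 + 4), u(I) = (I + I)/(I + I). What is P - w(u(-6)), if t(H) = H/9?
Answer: -149/10 ≈ -14.900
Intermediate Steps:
u(I) = 1 (u(I) = (2*I)/((2*I)) = (2*I)*(1/(2*I)) = 1)
P = -14 (P = 0 - 14 = -14)
t(H) = H/9 (t(H) = H*(1/9) = H/9)
w(p) = 9/(10*p) (w(p) = 1/(p + p/9) = 1/(10*p/9) = 9/(10*p))
P - w(u(-6)) = -14 - 9/(10*1) = -14 - 9/10 = -149/10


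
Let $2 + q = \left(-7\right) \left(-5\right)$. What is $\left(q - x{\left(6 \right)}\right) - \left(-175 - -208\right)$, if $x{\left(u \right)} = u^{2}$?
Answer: $-36$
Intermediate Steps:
$q = 33$ ($q = -2 - -35 = -2 + 35 = 33$)
$\left(q - x{\left(6 \right)}\right) - \left(-175 - -208\right) = \left(33 - 6^{2}\right) - \left(-175 - -208\right) = \left(33 - 36\right) - \left(-175 + 208\right) = \left(33 - 36\right) - 33 = -3 - 33 = -36$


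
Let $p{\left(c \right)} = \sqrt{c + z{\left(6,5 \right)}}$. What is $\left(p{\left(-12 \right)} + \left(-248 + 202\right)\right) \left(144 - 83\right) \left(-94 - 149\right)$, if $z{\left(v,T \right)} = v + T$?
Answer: $681858 - 14823 i \approx 6.8186 \cdot 10^{5} - 14823.0 i$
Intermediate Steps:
$z{\left(v,T \right)} = T + v$
$p{\left(c \right)} = \sqrt{11 + c}$ ($p{\left(c \right)} = \sqrt{c + \left(5 + 6\right)} = \sqrt{c + 11} = \sqrt{11 + c}$)
$\left(p{\left(-12 \right)} + \left(-248 + 202\right)\right) \left(144 - 83\right) \left(-94 - 149\right) = \left(\sqrt{11 - 12} + \left(-248 + 202\right)\right) \left(144 - 83\right) \left(-94 - 149\right) = \left(\sqrt{-1} - 46\right) 61 \left(-243\right) = \left(i - 46\right) \left(-14823\right) = \left(-46 + i\right) \left(-14823\right) = 681858 - 14823 i$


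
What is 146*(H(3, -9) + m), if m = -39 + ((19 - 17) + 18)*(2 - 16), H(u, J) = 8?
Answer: -45406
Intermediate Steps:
m = -319 (m = -39 + (2 + 18)*(-14) = -39 + 20*(-14) = -39 - 280 = -319)
146*(H(3, -9) + m) = 146*(8 - 319) = 146*(-311) = -45406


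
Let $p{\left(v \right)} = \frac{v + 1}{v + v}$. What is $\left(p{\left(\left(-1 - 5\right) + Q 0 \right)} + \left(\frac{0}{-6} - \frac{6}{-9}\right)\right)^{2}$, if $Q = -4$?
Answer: $\frac{169}{144} \approx 1.1736$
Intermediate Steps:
$p{\left(v \right)} = \frac{1 + v}{2 v}$
$\left(p{\left(\left(-1 - 5\right) + Q 0 \right)} + \left(\frac{0}{-6} - \frac{6}{-9}\right)\right)^{2} = \left(\frac{1 - 6}{2 \left(\left(-1 - 5\right) - 0\right)} + \left(\frac{0}{-6} - \frac{6}{-9}\right)\right)^{2} = \left(\frac{1 + \left(-6 + 0\right)}{2 \left(-6 + 0\right)} + \left(0 \left(- \frac{1}{6}\right) - - \frac{2}{3}\right)\right)^{2} = \left(\frac{1 - 6}{2 \left(-6\right)} + \left(0 + \frac{2}{3}\right)\right)^{2} = \left(\frac{1}{2} \left(- \frac{1}{6}\right) \left(-5\right) + \frac{2}{3}\right)^{2} = \left(\frac{5}{12} + \frac{2}{3}\right)^{2} = \left(\frac{13}{12}\right)^{2} = \frac{169}{144}$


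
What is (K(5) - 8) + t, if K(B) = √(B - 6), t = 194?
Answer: 186 + I ≈ 186.0 + 1.0*I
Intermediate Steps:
K(B) = √(-6 + B)
(K(5) - 8) + t = (√(-6 + 5) - 8) + 194 = (√(-1) - 8) + 194 = (I - 8) + 194 = (-8 + I) + 194 = 186 + I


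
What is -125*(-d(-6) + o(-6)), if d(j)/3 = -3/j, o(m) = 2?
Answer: -125/2 ≈ -62.500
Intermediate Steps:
d(j) = -9/j (d(j) = 3*(-3/j) = -9/j)
-125*(-d(-6) + o(-6)) = -125*(-(-9)/(-6) + 2) = -125*(-(-9)*(-1)/6 + 2) = -125*(-1*3/2 + 2) = -125*(-3/2 + 2) = -125*½ = -125/2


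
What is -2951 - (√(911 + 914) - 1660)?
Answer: -1291 - 5*√73 ≈ -1333.7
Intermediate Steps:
-2951 - (√(911 + 914) - 1660) = -2951 - (√1825 - 1660) = -2951 - (5*√73 - 1660) = -2951 - (-1660 + 5*√73) = -2951 + (1660 - 5*√73) = -1291 - 5*√73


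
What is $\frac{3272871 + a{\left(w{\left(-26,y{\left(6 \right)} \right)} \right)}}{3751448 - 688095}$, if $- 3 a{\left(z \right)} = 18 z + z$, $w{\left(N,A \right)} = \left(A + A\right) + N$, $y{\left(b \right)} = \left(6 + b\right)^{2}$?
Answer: $\frac{9813635}{9190059} \approx 1.0679$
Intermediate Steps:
$w{\left(N,A \right)} = N + 2 A$ ($w{\left(N,A \right)} = 2 A + N = N + 2 A$)
$a{\left(z \right)} = - \frac{19 z}{3}$ ($a{\left(z \right)} = - \frac{18 z + z}{3} = - \frac{19 z}{3}$)
$\frac{3272871 + a{\left(w{\left(-26,y{\left(6 \right)} \right)} \right)}}{3751448 - 688095} = \frac{3272871 - \frac{19 \left(-26 + 2 \left(6 + 6\right)^{2}\right)}{3}}{3751448 - 688095} = \frac{3272871 - \frac{19 \left(-26 + 2 \cdot 12^{2}\right)}{3}}{3063353} = \left(3272871 - \frac{19 \left(-26 + 2 \cdot 144\right)}{3}\right) \frac{1}{3063353} = \left(3272871 - \frac{19 \left(-26 + 288\right)}{3}\right) \frac{1}{3063353} = \left(3272871 - \frac{4978}{3}\right) \frac{1}{3063353} = \frac{9813635}{3} \cdot \frac{1}{3063353} = \frac{9813635}{9190059}$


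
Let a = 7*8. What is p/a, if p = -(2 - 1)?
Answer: -1/56 ≈ -0.017857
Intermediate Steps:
p = -1 (p = -1*1 = -1)
a = 56
p/a = -1/56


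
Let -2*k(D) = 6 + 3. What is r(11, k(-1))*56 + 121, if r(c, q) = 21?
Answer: 1297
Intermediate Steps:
k(D) = -9/2 (k(D) = -(6 + 3)/2 = -½*9 = -9/2)
r(11, k(-1))*56 + 121 = 21*56 + 121 = 1176 + 121 = 1297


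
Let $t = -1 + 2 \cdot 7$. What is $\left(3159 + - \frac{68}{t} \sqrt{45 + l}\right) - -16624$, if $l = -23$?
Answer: $19783 - \frac{68 \sqrt{22}}{13} \approx 19758.0$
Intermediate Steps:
$t = 13$ ($t = -1 + 14 = 13$)
$\left(3159 + - \frac{68}{t} \sqrt{45 + l}\right) - -16624 = \left(3159 + - \frac{68}{13} \sqrt{45 - 23}\right) - -16624 = \left(3159 + \left(-68\right) \frac{1}{13} \sqrt{22}\right) + 16624 = \left(3159 - \frac{68 \sqrt{22}}{13}\right) + 16624 = 19783 - \frac{68 \sqrt{22}}{13}$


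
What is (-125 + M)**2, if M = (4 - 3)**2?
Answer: 15376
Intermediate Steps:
M = 1 (M = 1**2 = 1)
(-125 + M)**2 = (-125 + 1)**2 = (-124)**2 = 15376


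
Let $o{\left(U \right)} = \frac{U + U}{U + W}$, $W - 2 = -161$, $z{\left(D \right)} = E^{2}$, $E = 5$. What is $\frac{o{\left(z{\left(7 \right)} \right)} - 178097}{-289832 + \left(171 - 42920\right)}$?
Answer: $\frac{11932524}{22282927} \approx 0.5355$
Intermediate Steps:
$z{\left(D \right)} = 25$ ($z{\left(D \right)} = 5^{2} = 25$)
$W = -159$ ($W = 2 - 161 = -159$)
$o{\left(U \right)} = \frac{2 U}{-159 + U}$ ($o{\left(U \right)} = \frac{U + U}{U - 159} = \frac{2 U}{-159 + U}$)
$\frac{o{\left(z{\left(7 \right)} \right)} - 178097}{-289832 + \left(171 - 42920\right)} = \frac{2 \cdot 25 \frac{1}{-159 + 25} - 178097}{-289832 + \left(171 - 42920\right)} = \frac{2 \cdot 25 \frac{1}{-134} - 178097}{-289832 + \left(171 - 42920\right)} = \frac{2 \cdot 25 \left(- \frac{1}{134}\right) - 178097}{-289832 - 42749} = \frac{- \frac{25}{67} - 178097}{-332581} = \left(- \frac{11932524}{67}\right) \left(- \frac{1}{332581}\right) = \frac{11932524}{22282927}$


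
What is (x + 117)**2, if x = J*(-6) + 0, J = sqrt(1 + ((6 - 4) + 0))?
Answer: 13797 - 1404*sqrt(3) ≈ 11365.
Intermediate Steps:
J = sqrt(3) (J = sqrt(1 + (2 + 0)) = sqrt(1 + 2) = sqrt(3) ≈ 1.7320)
x = -6*sqrt(3) (x = sqrt(3)*(-6) + 0 = -6*sqrt(3) + 0 = -6*sqrt(3) ≈ -10.392)
(x + 117)**2 = (-6*sqrt(3) + 117)**2 = (117 - 6*sqrt(3))**2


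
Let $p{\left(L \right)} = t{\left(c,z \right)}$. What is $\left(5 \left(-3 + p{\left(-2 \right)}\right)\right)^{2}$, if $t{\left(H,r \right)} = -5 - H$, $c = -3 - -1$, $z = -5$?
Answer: $900$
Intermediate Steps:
$c = -2$ ($c = -3 + 1 = -2$)
$p{\left(L \right)} = -3$ ($p{\left(L \right)} = -5 - -2 = -5 + 2 = -3$)
$\left(5 \left(-3 + p{\left(-2 \right)}\right)\right)^{2} = \left(5 \left(-3 - 3\right)\right)^{2} = \left(5 \left(-6\right)\right)^{2} = \left(-30\right)^{2} = 900$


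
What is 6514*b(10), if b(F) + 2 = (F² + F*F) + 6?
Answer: 1328856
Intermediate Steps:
b(F) = 4 + 2*F² (b(F) = -2 + ((F² + F*F) + 6) = -2 + ((F² + F²) + 6) = -2 + (2*F² + 6) = -2 + (6 + 2*F²) = 4 + 2*F²)
6514*b(10) = 6514*(4 + 2*10²) = 6514*(4 + 2*100) = 6514*(4 + 200) = 6514*204 = 1328856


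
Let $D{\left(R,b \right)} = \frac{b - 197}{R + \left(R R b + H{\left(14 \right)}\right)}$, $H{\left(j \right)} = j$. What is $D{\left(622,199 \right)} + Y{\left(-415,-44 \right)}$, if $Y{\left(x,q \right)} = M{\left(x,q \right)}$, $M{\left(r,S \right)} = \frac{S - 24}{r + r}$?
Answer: $\frac{1308839799}{15975539540} \approx 0.081928$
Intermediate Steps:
$M{\left(r,S \right)} = \frac{-24 + S}{2 r}$
$Y{\left(x,q \right)} = \frac{-24 + q}{2 x}$
$D{\left(R,b \right)} = \frac{-197 + b}{14 + R + b R^{2}}$ ($D{\left(R,b \right)} = \frac{b - 197}{R + \left(R R b + 14\right)} = \frac{-197 + b}{R + \left(R^{2} b + 14\right)} = \frac{-197 + b}{R + \left(b R^{2} + 14\right)} = \frac{-197 + b}{R + \left(14 + b R^{2}\right)} = \frac{-197 + b}{14 + R + b R^{2}}$)
$D{\left(622,199 \right)} + Y{\left(-415,-44 \right)} = \frac{-197 + 199}{14 + 622 + 199 \cdot 622^{2}} + \frac{-24 - 44}{2 \left(-415\right)} = \frac{1}{14 + 622 + 199 \cdot 386884} \cdot 2 + \frac{1}{2} \left(- \frac{1}{415}\right) \left(-68\right) = \frac{1}{14 + 622 + 76989916} \cdot 2 + \frac{34}{415} = \frac{1}{76990552} \cdot 2 + \frac{34}{415} = \frac{1}{38495276} + \frac{34}{415} = \frac{1308839799}{15975539540}$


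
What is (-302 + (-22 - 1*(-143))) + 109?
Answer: -72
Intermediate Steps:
(-302 + (-22 - 1*(-143))) + 109 = (-302 + (-22 + 143)) + 109 = (-302 + 121) + 109 = -181 + 109 = -72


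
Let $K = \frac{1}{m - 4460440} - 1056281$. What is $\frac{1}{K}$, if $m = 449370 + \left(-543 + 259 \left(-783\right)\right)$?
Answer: $- \frac{4214410}{4451601209211} \approx -9.4672 \cdot 10^{-7}$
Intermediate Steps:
$m = 246030$ ($m = 449370 - 203340 = 246030$)
$K = - \frac{4451601209211}{4214410}$ ($K = \frac{1}{246030 - 4460440} - 1056281 = \frac{1}{-4214410} - 1056281 = - \frac{1}{4214410} - 1056281 = - \frac{4451601209211}{4214410} \approx -1.0563 \cdot 10^{6}$)
$\frac{1}{K} = \frac{1}{- \frac{4451601209211}{4214410}} = - \frac{4214410}{4451601209211}$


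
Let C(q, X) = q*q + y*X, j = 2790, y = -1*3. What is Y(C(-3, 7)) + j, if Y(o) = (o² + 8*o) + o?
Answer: 2826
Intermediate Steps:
y = -3
C(q, X) = q² - 3*X (C(q, X) = q*q - 3*X = q² - 3*X)
Y(o) = o² + 9*o
Y(C(-3, 7)) + j = ((-3)² - 3*7)*(9 + ((-3)² - 3*7)) + 2790 = (9 - 21)*(9 + (9 - 21)) + 2790 = -12*(9 - 12) + 2790 = -12*(-3) + 2790 = 36 + 2790 = 2826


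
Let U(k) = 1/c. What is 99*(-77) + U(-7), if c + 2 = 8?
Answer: -45737/6 ≈ -7622.8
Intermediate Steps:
c = 6 (c = -2 + 8 = 6)
U(k) = ⅙ (U(k) = 1/6 = ⅙)
99*(-77) + U(-7) = 99*(-77) + ⅙ = -7623 + ⅙ = -45737/6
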